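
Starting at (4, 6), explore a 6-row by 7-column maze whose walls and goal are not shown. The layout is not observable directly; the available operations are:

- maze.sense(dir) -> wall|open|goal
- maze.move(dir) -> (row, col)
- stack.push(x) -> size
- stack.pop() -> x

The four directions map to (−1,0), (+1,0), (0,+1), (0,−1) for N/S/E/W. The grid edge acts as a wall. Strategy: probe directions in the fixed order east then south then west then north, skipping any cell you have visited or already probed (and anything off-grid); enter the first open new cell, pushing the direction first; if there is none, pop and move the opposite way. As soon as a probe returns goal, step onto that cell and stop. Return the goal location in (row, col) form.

-- maze.sense(dir='south') => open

-- stack.push(x='south') => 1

-- maze.move(dir='south') => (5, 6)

-- maze.sense(dir='west') => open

-- stack.push(x='west') => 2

-- maze.move(dir='west') => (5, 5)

-- maze.sense(dir='west') => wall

-- maze.sense(dir='north') => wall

-- stack.pop() => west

-- maze.move(dir='east') => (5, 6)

-- stack.pop() => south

-- maze.move(dir='north') => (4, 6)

-- maze.sense(dir='north') => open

-- stack.push(x='north') => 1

-- maze.move(dir='north') => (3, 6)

-- maze.sense(dir='west') => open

-- stack.push(x='west') => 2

-- maze.move(dir='west') => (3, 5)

-- maze.sense(dir='west') => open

-- stack.push(x='west') => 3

-- maze.move(dir='west') => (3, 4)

-- maze.sense(dir='south') => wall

-- maze.sense(dir='west') => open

-- stack.push(x='west') => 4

-- maze.move(dir='west') => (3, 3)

-- maze.sense(dir='south') => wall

-- maze.sense(dir='west') => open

-- stack.push(x='west') => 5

-- maze.move(dir='west') => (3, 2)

-- maze.sense(dir='south') => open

-- stack.push(x='south') => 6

-- maze.move(dir='south') => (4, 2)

-- maze.sense(dir='south') => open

-- stack.push(x='south') => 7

-- maze.move(dir='south') => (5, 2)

-- maze.sense(dir='east') => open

-- stack.push(x='east') => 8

-- maze.move(dir='east') => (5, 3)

-- stack.pop() => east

-- maze.move(dir='west') => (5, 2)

-- maze.sense(dir='west') => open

-- stack.push(x='west') => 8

-- maze.move(dir='west') => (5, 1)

-- maze.sense(dir='west') => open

-- stack.push(x='west') => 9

-- maze.move(dir='west') => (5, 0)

-- maze.sense(dir='north') => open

-- stack.push(x='north') => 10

-- maze.move(dir='north') => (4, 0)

-- maze.sense(dir='east') => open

-- stack.push(x='east') => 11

-- maze.move(dir='east') => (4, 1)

-- maze.sense(dir='north') => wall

-- stack.pop() => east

-- maze.move(dir='west') => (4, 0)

-- maze.sense(dir='north') => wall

-- stack.pop() => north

-- maze.move(dir='south') => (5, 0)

-- stack.pop() => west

-- maze.move(dir='east') => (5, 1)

-- stack.pop() => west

-- maze.move(dir='east') => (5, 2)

-- stack.pop() => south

-- maze.move(dir='north') => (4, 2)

-- stack.pop() => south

-- maze.move(dir='north') => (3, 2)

-- maze.sense(dir='north') => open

-- stack.push(x='north') => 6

-- maze.move(dir='north') => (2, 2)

-- maze.sense(dir='east') => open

-- stack.push(x='east') => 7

-- maze.move(dir='east') => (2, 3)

-- maze.sense(dir='east') => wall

-- maze.sense(dir='north') => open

-- stack.push(x='north') => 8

-- maze.move(dir='north') => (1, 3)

-- maze.sense(dir='east') => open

-- stack.push(x='east') => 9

-- maze.move(dir='east') => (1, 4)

-- maze.sense(dir='east') => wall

-- maze.sense(dir='north') => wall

-- stack.pop() => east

-- maze.move(dir='west') => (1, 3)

-- maze.sense(dir='west') => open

-- stack.push(x='west') => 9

-- maze.move(dir='west') => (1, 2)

-- maze.sense(dir='west') => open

-- stack.push(x='west') => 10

-- maze.move(dir='west') => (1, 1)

-- maze.sense(dir='south') => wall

-- maze.sense(dir='west') => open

-- stack.push(x='west') => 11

-- maze.move(dir='west') => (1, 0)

-- maze.sense(dir='south') => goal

-- maze.move(dir='south') => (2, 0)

Answer: (2, 0)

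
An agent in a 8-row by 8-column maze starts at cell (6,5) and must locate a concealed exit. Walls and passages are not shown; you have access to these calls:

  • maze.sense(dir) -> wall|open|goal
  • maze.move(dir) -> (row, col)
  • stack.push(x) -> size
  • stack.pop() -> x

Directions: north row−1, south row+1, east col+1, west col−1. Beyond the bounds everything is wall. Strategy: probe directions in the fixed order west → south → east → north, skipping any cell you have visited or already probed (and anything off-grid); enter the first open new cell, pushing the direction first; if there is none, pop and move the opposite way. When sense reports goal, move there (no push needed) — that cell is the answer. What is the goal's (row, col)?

;; 1. sense(dir: west) -> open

;; 2. push(x: west) -> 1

;; 3. move(dir: west) -> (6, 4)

;; 4. sense(dir: west) -> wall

;; 5. sense(dir: south) -> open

;; 6. push(x: south) -> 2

;; 7. move(dir: south) -> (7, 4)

;; 8. sense(dir: west) -> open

;; 9. push(x: west) -> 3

;; 10. move(dir: west) -> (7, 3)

;; 11. sense(dir: west) -> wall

;; 12. pop() -> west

;; 13. move(dir: east) -> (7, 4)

;; 14. sense(dir: east) -> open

;; 15. push(x: east) -> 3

;; 16. move(dir: east) -> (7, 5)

;; 17. sense(dir: east) -> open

;; 18. push(x: east) -> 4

;; 19. move(dir: east) -> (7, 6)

;; 20. sense(dir: east) -> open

;; 21. push(x: east) -> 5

;; 22. move(dir: east) -> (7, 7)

;; 23. sense(dir: north) -> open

;; 24. push(x: north) -> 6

;; 25. move(dir: north) -> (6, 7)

;; 26. sense(dir: west) -> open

;; 27. push(x: west) -> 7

;; 28. move(dir: west) -> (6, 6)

;; 29. sense(dir: north) -> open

;; 30. push(x: north) -> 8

;; 31. move(dir: north) -> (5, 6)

;; 32. sense(dir: west) -> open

;; 33. push(x: west) -> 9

;; 34. move(dir: west) -> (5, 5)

;; 35. sense(dir: west) -> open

;; 36. push(x: west) -> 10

;; 37. move(dir: west) -> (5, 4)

;; 38. sense(dir: west) -> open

;; 39. push(x: west) -> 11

;; 40. move(dir: west) -> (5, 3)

;; 41. sense(dir: west) -> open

;; 42. push(x: west) -> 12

;; 43. move(dir: west) -> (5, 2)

;; 44. sense(dir: west) -> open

;; 45. push(x: west) -> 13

;; 46. move(dir: west) -> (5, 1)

;; 47. sense(dir: west) -> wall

;; 48. sense(dir: south) -> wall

;; 49. sense(dir: north) -> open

;; 50. push(x: north) -> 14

;; 51. move(dir: north) -> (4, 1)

;; 52. sense(dir: west) -> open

;; 53. push(x: west) -> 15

;; 54. move(dir: west) -> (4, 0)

;; 55. sense(dir: north) -> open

;; 56. push(x: north) -> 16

;; 57. move(dir: north) -> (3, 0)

;; 58. sense(dir: east) -> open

;; 59. push(x: east) -> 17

;; 60. move(dir: east) -> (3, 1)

;; 61. sense(dir: east) -> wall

;; 62. sense(dir: north) -> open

;; 63. push(x: north) -> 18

;; 64. move(dir: north) -> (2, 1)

;; 65. sense(dir: west) -> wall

;; 66. sense(dir: east) -> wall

;; 67. sense(dir: north) -> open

;; 68. push(x: north) -> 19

;; 69. move(dir: north) -> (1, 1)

;; 70. sense(dir: west) -> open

;; 71. push(x: west) -> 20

;; 72. move(dir: west) -> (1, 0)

;; 73. sense(dir: north) -> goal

;; 74. move(dir: north) -> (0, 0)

Answer: (0, 0)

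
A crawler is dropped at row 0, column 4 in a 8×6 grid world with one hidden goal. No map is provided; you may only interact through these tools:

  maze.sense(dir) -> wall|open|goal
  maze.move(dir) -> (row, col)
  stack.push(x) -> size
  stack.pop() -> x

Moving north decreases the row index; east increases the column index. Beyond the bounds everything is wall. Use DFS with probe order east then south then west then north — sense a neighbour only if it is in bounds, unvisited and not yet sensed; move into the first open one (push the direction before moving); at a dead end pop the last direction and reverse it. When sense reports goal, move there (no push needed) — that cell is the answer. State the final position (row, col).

Using maze.sense with dir: east, which returns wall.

I run maze.sense with dir: south, yielding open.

I run stack.push with x: south, which returns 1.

Calling maze.move with dir: south, yielding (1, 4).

I call maze.sense with dir: east, yielding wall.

I run maze.sense with dir: south, and get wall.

I try maze.sense with dir: west, → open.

Calling stack.push with x: west, and get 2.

I run maze.move with dir: west, : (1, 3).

I try maze.sense with dir: south, → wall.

Calling maze.sense with dir: west, and observe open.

I call stack.push with x: west, which returns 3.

I try maze.move with dir: west, and observe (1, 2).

Next I call maze.sense with dir: south, : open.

Then stack.push with x: south, giving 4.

Next I call maze.move with dir: south, yielding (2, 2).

I use maze.sense with dir: south, and get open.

I use stack.push with x: south, and get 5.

I invoke maze.move with dir: south, and get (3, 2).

I run maze.sense with dir: east, giving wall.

Calling maze.sense with dir: south, — result: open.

Now I run stack.push with x: south, : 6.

Now I run maze.move with dir: south, — result: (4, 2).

Now I run maze.sense with dir: east, : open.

I use stack.push with x: east, yielding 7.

I run maze.move with dir: east, which returns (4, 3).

I try maze.sense with dir: east, — result: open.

I try stack.push with x: east, → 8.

I try maze.move with dir: east, → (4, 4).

Calling maze.sense with dir: east, yielding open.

Now I run stack.push with x: east, — result: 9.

Using maze.move with dir: east, : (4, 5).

I call maze.sense with dir: south, giving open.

Next I call stack.push with x: south, : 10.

Invoking maze.move with dir: south, — result: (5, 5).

I try maze.sense with dir: south, yielding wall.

Now I run maze.sense with dir: west, which returns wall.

Invoking stack.pop, which returns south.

I use maze.move with dir: north, which returns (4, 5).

I invoke maze.sense with dir: north, → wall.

Next I call stack.pop, yielding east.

Now I run maze.move with dir: west, — result: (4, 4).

I run maze.sense with dir: north, and observe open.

Now I run stack.push with x: north, — result: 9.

I try maze.move with dir: north, — result: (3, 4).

Now I run stack.pop(), and observe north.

I run maze.move with dir: south, yielding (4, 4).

I call stack.pop, : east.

Next I call maze.move with dir: west, yielding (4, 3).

I invoke maze.sense with dir: south, and get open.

Invoking stack.push with x: south, and get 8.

Using maze.move with dir: south, : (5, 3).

I call maze.sense with dir: south, which returns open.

Next I call stack.push with x: south, yielding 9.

I invoke maze.move with dir: south, yielding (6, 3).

I run maze.sense with dir: east, and see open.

I use stack.push with x: east, — result: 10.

Next I call maze.move with dir: east, yielding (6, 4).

Now I run maze.sense with dir: south, which returns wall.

I run stack.pop(), which returns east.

I use maze.move with dir: west, → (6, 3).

Using maze.sense with dir: south, → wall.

I run maze.sense with dir: west, and see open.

I invoke stack.push with x: west, : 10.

I call maze.move with dir: west, and see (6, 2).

I call maze.sense with dir: south, — result: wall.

Next I call maze.sense with dir: west, and see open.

Calling stack.push with x: west, — result: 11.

Then maze.move with dir: west, → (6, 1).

Using maze.sense with dir: south, and see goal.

Using maze.move with dir: south, which returns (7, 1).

Answer: (7, 1)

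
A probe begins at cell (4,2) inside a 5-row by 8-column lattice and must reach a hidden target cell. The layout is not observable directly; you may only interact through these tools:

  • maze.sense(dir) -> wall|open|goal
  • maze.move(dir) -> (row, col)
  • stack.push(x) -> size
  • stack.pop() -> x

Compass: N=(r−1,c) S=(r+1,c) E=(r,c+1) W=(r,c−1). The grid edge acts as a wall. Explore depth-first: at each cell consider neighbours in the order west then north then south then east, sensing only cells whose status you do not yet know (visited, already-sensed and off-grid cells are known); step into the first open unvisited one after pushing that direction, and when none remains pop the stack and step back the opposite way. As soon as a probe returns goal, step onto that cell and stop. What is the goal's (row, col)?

>> maze.sense(dir=west)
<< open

>> stack.push(x=west)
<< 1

>> maze.move(dir=west)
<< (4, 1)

>> maze.sense(dir=west)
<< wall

>> maze.sense(dir=north)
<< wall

>> stack.pop()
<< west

>> maze.move(dir=east)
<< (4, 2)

>> maze.sense(dir=north)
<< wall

>> maze.sense(dir=east)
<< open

>> stack.push(x=east)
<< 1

>> maze.move(dir=east)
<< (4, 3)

>> maze.sense(dir=north)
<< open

>> stack.push(x=north)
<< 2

>> maze.move(dir=north)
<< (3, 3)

>> maze.sense(dir=north)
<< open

>> stack.push(x=north)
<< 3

>> maze.move(dir=north)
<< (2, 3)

>> maze.sense(dir=west)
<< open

>> stack.push(x=west)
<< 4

>> maze.move(dir=west)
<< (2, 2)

>> maze.sense(dir=west)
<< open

>> stack.push(x=west)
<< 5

>> maze.move(dir=west)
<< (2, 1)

>> maze.sense(dir=west)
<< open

>> stack.push(x=west)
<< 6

>> maze.move(dir=west)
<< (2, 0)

>> maze.sense(dir=north)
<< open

>> stack.push(x=north)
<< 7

>> maze.move(dir=north)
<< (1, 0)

>> maze.sense(dir=north)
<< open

>> stack.push(x=north)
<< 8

>> maze.move(dir=north)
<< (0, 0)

>> maze.sense(dir=east)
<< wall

>> stack.pop()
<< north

>> maze.move(dir=south)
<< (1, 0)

>> maze.sense(dir=east)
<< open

>> stack.push(x=east)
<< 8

>> maze.move(dir=east)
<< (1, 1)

>> maze.sense(dir=east)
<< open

>> stack.push(x=east)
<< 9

>> maze.move(dir=east)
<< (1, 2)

>> maze.sense(dir=north)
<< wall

>> maze.sense(dir=east)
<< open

>> stack.push(x=east)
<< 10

>> maze.move(dir=east)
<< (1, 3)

>> maze.sense(dir=north)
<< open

>> stack.push(x=north)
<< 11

>> maze.move(dir=north)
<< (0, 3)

>> maze.sense(dir=east)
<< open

>> stack.push(x=east)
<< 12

>> maze.move(dir=east)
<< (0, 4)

>> maze.sense(dir=south)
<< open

>> stack.push(x=south)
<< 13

>> maze.move(dir=south)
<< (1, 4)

>> maze.sense(dir=south)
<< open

>> stack.push(x=south)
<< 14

>> maze.move(dir=south)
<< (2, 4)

>> maze.sense(dir=south)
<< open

>> stack.push(x=south)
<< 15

>> maze.move(dir=south)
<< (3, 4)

>> maze.sense(dir=south)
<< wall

>> maze.sense(dir=east)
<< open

>> stack.push(x=east)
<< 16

>> maze.move(dir=east)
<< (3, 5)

>> maze.sense(dir=north)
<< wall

>> maze.sense(dir=south)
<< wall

>> maze.sense(dir=east)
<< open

>> stack.push(x=east)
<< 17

>> maze.move(dir=east)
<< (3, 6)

>> maze.sense(dir=north)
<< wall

>> maze.sense(dir=south)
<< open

>> stack.push(x=south)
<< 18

>> maze.move(dir=south)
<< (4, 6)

>> maze.sense(dir=east)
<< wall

>> stack.pop()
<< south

>> maze.move(dir=north)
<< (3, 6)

>> maze.sense(dir=east)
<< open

>> stack.push(x=east)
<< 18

>> maze.move(dir=east)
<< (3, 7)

>> maze.sense(dir=north)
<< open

>> stack.push(x=north)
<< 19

>> maze.move(dir=north)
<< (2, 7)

>> maze.sense(dir=north)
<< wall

>> stack.pop()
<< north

>> maze.move(dir=south)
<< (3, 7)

>> stack.pop()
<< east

>> maze.move(dir=west)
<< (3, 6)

>> stack.pop()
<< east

>> maze.move(dir=west)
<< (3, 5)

>> stack.pop()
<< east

>> maze.move(dir=west)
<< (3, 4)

>> stack.pop()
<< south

>> maze.move(dir=north)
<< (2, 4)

>> stack.pop()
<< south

>> maze.move(dir=north)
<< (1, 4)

>> maze.sense(dir=east)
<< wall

>> stack.pop()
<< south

>> maze.move(dir=north)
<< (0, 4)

>> maze.sense(dir=east)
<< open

>> stack.push(x=east)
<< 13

>> maze.move(dir=east)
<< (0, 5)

>> maze.sense(dir=east)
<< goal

>> maze.move(dir=east)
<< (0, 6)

Answer: (0, 6)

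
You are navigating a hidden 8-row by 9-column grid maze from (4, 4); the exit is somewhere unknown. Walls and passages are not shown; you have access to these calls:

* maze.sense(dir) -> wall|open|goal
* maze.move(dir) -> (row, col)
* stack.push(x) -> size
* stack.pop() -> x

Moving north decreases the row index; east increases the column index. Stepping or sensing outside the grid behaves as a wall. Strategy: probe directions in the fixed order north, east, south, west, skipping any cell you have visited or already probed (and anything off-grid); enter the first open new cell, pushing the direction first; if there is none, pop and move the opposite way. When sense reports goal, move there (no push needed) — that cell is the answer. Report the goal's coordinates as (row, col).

>>> maze.sense dir: north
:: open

>>> stack.push x: north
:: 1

>>> maze.move dir: north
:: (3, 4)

>>> maze.sense dir: north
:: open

>>> stack.push x: north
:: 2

>>> maze.move dir: north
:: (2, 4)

>>> maze.sense dir: north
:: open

>>> stack.push x: north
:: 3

>>> maze.move dir: north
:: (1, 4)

>>> maze.sense dir: north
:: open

>>> stack.push x: north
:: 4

>>> maze.move dir: north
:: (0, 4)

>>> maze.sense dir: east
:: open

>>> stack.push x: east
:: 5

>>> maze.move dir: east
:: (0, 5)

>>> maze.sense dir: east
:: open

>>> stack.push x: east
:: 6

>>> maze.move dir: east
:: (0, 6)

>>> maze.sense dir: east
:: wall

>>> maze.sense dir: south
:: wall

>>> stack.pop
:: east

>>> maze.move dir: west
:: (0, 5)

>>> maze.sense dir: south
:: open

>>> stack.push x: south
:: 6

>>> maze.move dir: south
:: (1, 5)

>>> maze.sense dir: south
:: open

>>> stack.push x: south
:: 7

>>> maze.move dir: south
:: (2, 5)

>>> maze.sense dir: east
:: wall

>>> maze.sense dir: south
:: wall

>>> stack.pop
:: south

>>> maze.move dir: north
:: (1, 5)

>>> stack.pop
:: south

>>> maze.move dir: north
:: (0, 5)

>>> stack.pop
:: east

>>> maze.move dir: west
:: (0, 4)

>>> maze.sense dir: west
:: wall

>>> stack.pop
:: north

>>> maze.move dir: south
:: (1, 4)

>>> maze.sense dir: west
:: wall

>>> stack.pop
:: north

>>> maze.move dir: south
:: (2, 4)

>>> maze.sense dir: west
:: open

>>> stack.push x: west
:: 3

>>> maze.move dir: west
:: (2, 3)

>>> maze.sense dir: south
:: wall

>>> maze.sense dir: west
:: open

>>> stack.push x: west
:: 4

>>> maze.move dir: west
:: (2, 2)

>>> maze.sense dir: north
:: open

>>> stack.push x: north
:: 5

>>> maze.move dir: north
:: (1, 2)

>>> maze.sense dir: north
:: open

>>> stack.push x: north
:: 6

>>> maze.move dir: north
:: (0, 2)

>>> maze.sense dir: west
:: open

>>> stack.push x: west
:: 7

>>> maze.move dir: west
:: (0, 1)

>>> maze.sense dir: south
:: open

>>> stack.push x: south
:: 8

>>> maze.move dir: south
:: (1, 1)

>>> maze.sense dir: south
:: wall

>>> maze.sense dir: west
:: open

>>> stack.push x: west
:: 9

>>> maze.move dir: west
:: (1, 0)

>>> maze.sense dir: north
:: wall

>>> maze.sense dir: south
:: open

>>> stack.push x: south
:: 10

>>> maze.move dir: south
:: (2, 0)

>>> maze.sense dir: south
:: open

>>> stack.push x: south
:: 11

>>> maze.move dir: south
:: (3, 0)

>>> maze.sense dir: east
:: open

>>> stack.push x: east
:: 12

>>> maze.move dir: east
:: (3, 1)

>>> maze.sense dir: east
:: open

>>> stack.push x: east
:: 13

>>> maze.move dir: east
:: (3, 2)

>>> maze.sense dir: south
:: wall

>>> stack.pop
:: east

>>> maze.move dir: west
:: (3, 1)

>>> maze.sense dir: south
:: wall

>>> stack.pop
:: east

>>> maze.move dir: west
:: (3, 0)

>>> maze.sense dir: south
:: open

>>> stack.push x: south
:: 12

>>> maze.move dir: south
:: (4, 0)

>>> maze.sense dir: south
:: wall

>>> stack.pop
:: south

>>> maze.move dir: north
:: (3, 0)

>>> stack.pop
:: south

>>> maze.move dir: north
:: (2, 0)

>>> stack.pop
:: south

>>> maze.move dir: north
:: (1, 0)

>>> stack.pop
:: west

>>> maze.move dir: east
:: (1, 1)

>>> stack.pop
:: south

>>> maze.move dir: north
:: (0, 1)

>>> stack.pop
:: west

>>> maze.move dir: east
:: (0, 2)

>>> stack.pop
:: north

>>> maze.move dir: south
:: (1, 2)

>>> stack.pop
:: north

>>> maze.move dir: south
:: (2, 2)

>>> stack.pop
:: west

>>> maze.move dir: east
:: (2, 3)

>>> stack.pop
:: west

>>> maze.move dir: east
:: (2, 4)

>>> stack.pop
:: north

>>> maze.move dir: south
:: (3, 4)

>>> stack.pop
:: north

>>> maze.move dir: south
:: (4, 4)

>>> maze.sense dir: east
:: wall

>>> maze.sense dir: south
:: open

>>> stack.push x: south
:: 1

>>> maze.move dir: south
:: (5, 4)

>>> maze.sense dir: east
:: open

>>> stack.push x: east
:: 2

>>> maze.move dir: east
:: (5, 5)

>>> maze.sense dir: east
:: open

>>> stack.push x: east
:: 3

>>> maze.move dir: east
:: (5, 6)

>>> maze.sense dir: north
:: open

>>> stack.push x: north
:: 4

>>> maze.move dir: north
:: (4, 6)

>>> maze.sense dir: north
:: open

>>> stack.push x: north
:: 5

>>> maze.move dir: north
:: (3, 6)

>>> maze.sense dir: east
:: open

>>> stack.push x: east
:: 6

>>> maze.move dir: east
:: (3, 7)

>>> maze.sense dir: north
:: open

>>> stack.push x: north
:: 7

>>> maze.move dir: north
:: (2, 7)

>>> maze.sense dir: north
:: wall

>>> maze.sense dir: east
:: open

>>> stack.push x: east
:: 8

>>> maze.move dir: east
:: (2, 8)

>>> maze.sense dir: north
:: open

>>> stack.push x: north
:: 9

>>> maze.move dir: north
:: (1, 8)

>>> maze.sense dir: north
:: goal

>>> maze.move dir: north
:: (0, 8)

Answer: (0, 8)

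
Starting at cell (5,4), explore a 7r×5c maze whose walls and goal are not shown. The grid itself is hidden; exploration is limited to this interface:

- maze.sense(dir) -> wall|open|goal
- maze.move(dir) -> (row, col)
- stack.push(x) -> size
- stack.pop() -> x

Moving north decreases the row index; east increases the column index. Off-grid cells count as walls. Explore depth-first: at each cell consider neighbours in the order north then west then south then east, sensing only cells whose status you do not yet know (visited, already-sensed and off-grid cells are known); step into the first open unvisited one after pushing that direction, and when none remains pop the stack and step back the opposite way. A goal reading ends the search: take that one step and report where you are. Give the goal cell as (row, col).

[in] maze.sense dir='north'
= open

[in] stack.push x='north'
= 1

[in] maze.move dir='north'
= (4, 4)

[in] maze.sense dir='north'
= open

[in] stack.push x='north'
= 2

[in] maze.move dir='north'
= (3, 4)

[in] maze.sense dir='north'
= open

[in] stack.push x='north'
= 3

[in] maze.move dir='north'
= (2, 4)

[in] maze.sense dir='north'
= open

[in] stack.push x='north'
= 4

[in] maze.move dir='north'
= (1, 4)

[in] maze.sense dir='north'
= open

[in] stack.push x='north'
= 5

[in] maze.move dir='north'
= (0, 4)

[in] maze.sense dir='west'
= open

[in] stack.push x='west'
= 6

[in] maze.move dir='west'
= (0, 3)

[in] maze.sense dir='west'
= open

[in] stack.push x='west'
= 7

[in] maze.move dir='west'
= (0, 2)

[in] maze.sense dir='west'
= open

[in] stack.push x='west'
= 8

[in] maze.move dir='west'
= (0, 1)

[in] maze.sense dir='west'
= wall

[in] maze.sense dir='south'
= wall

[in] stack.pop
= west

[in] maze.move dir='east'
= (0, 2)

[in] maze.sense dir='south'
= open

[in] stack.push x='south'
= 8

[in] maze.move dir='south'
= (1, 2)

[in] maze.sense dir='south'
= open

[in] stack.push x='south'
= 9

[in] maze.move dir='south'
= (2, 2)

[in] maze.sense dir='west'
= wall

[in] maze.sense dir='south'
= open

[in] stack.push x='south'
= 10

[in] maze.move dir='south'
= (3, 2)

[in] maze.sense dir='west'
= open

[in] stack.push x='west'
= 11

[in] maze.move dir='west'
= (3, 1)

[in] maze.sense dir='west'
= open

[in] stack.push x='west'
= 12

[in] maze.move dir='west'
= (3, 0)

[in] maze.sense dir='north'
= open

[in] stack.push x='north'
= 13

[in] maze.move dir='north'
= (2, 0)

[in] maze.sense dir='north'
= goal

[in] maze.move dir='north'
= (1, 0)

Answer: (1, 0)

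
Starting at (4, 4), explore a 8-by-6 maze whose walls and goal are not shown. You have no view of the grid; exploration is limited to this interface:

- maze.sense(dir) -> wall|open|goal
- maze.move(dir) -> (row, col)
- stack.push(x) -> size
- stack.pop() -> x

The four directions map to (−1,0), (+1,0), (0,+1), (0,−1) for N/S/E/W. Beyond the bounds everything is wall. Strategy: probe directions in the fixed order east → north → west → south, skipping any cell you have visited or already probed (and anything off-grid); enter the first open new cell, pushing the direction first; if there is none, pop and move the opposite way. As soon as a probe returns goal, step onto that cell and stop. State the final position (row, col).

Step: maze.sense[dir→east]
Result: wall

Step: maze.sense[dir→north]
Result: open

Step: stack.push[x→north]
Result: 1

Step: maze.move[dir→north]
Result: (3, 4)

Step: maze.sense[dir→east]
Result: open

Step: stack.push[x→east]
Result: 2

Step: maze.move[dir→east]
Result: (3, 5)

Step: maze.sense[dir→north]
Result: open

Step: stack.push[x→north]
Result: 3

Step: maze.move[dir→north]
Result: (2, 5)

Step: maze.sense[dir→north]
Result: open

Step: stack.push[x→north]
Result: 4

Step: maze.move[dir→north]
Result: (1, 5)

Step: maze.sense[dir→north]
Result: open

Step: stack.push[x→north]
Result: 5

Step: maze.move[dir→north]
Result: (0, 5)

Step: maze.sense[dir→west]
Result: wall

Step: stack.pop[]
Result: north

Step: maze.move[dir→south]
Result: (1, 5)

Step: maze.sense[dir→west]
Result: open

Step: stack.push[x→west]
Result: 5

Step: maze.move[dir→west]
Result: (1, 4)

Step: maze.sense[dir→west]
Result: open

Step: stack.push[x→west]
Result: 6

Step: maze.move[dir→west]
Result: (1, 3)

Step: maze.sense[dir→north]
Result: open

Step: stack.push[x→north]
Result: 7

Step: maze.move[dir→north]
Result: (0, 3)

Step: maze.sense[dir→west]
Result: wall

Step: stack.pop[]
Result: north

Step: maze.move[dir→south]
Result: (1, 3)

Step: maze.sense[dir→west]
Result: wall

Step: maze.sense[dir→south]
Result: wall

Step: stack.pop[]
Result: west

Step: maze.move[dir→east]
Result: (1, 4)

Step: maze.sense[dir→south]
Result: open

Step: stack.push[x→south]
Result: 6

Step: maze.move[dir→south]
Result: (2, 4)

Step: stack.pop[]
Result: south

Step: maze.move[dir→north]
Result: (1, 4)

Step: stack.pop[]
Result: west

Step: maze.move[dir→east]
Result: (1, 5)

Step: stack.pop[]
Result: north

Step: maze.move[dir→south]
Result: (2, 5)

Step: stack.pop[]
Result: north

Step: maze.move[dir→south]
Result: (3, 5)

Step: stack.pop[]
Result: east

Step: maze.move[dir→west]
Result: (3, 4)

Step: maze.sense[dir→west]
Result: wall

Step: stack.pop[]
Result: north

Step: maze.move[dir→south]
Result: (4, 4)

Step: maze.sense[dir→west]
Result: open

Step: stack.push[x→west]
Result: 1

Step: maze.move[dir→west]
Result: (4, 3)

Step: maze.sense[dir→west]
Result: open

Step: stack.push[x→west]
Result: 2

Step: maze.move[dir→west]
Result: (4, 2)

Step: maze.sense[dir→north]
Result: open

Step: stack.push[x→north]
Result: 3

Step: maze.move[dir→north]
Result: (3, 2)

Step: maze.sense[dir→north]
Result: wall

Step: maze.sense[dir→west]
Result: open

Step: stack.push[x→west]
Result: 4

Step: maze.move[dir→west]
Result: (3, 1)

Step: maze.sense[dir→north]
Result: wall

Step: maze.sense[dir→west]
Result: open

Step: stack.push[x→west]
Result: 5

Step: maze.move[dir→west]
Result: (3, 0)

Step: maze.sense[dir→north]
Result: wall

Step: maze.sense[dir→south]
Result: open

Step: stack.push[x→south]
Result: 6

Step: maze.move[dir→south]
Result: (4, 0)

Step: maze.sense[dir→east]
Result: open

Step: stack.push[x→east]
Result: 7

Step: maze.move[dir→east]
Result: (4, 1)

Step: maze.sense[dir→south]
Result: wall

Step: stack.pop[]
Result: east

Step: maze.move[dir→west]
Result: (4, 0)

Step: maze.sense[dir→south]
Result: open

Step: stack.push[x→south]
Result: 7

Step: maze.move[dir→south]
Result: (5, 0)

Step: maze.sense[dir→south]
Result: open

Step: stack.push[x→south]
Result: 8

Step: maze.move[dir→south]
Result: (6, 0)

Step: maze.sense[dir→east]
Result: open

Step: stack.push[x→east]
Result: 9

Step: maze.move[dir→east]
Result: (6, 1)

Step: maze.sense[dir→east]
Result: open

Step: stack.push[x→east]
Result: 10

Step: maze.move[dir→east]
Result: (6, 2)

Step: maze.sense[dir→east]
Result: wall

Step: maze.sense[dir→north]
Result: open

Step: stack.push[x→north]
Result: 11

Step: maze.move[dir→north]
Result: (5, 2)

Step: maze.sense[dir→east]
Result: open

Step: stack.push[x→east]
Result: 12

Step: maze.move[dir→east]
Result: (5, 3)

Step: maze.sense[dir→east]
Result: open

Step: stack.push[x→east]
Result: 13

Step: maze.move[dir→east]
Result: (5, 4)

Step: maze.sense[dir→east]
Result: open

Step: stack.push[x→east]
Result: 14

Step: maze.move[dir→east]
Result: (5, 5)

Step: maze.sense[dir→south]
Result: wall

Step: stack.pop[]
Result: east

Step: maze.move[dir→west]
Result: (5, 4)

Step: maze.sense[dir→south]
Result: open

Step: stack.push[x→south]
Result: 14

Step: maze.move[dir→south]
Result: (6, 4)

Step: maze.sense[dir→south]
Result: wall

Step: stack.pop[]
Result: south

Step: maze.move[dir→north]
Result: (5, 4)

Step: stack.pop[]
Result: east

Step: maze.move[dir→west]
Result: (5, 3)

Step: stack.pop[]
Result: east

Step: maze.move[dir→west]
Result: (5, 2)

Step: stack.pop[]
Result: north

Step: maze.move[dir→south]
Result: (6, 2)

Step: maze.sense[dir→south]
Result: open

Step: stack.push[x→south]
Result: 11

Step: maze.move[dir→south]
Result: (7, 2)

Step: maze.sense[dir→east]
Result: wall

Step: maze.sense[dir→west]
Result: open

Step: stack.push[x→west]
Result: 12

Step: maze.move[dir→west]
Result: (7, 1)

Step: maze.sense[dir→west]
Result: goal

Step: maze.move[dir→west]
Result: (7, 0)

Answer: (7, 0)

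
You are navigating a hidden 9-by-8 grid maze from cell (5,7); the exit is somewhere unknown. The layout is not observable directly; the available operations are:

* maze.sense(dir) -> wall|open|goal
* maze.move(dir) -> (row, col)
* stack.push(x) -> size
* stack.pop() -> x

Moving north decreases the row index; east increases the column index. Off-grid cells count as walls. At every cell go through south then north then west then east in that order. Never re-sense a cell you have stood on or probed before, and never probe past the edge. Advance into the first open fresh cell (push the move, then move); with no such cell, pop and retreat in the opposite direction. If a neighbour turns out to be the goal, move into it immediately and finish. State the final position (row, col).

==> maze.sense(dir=south)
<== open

==> stack.push(x=south)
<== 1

==> maze.move(dir=south)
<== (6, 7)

==> maze.sense(dir=south)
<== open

==> stack.push(x=south)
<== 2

==> maze.move(dir=south)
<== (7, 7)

==> maze.sense(dir=south)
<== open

==> stack.push(x=south)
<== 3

==> maze.move(dir=south)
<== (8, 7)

==> maze.sense(dir=west)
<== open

==> stack.push(x=west)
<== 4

==> maze.move(dir=west)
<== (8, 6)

==> maze.sense(dir=north)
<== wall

==> maze.sense(dir=west)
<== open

==> stack.push(x=west)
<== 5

==> maze.move(dir=west)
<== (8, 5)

==> maze.sense(dir=north)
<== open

==> stack.push(x=north)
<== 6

==> maze.move(dir=north)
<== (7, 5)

==> maze.sense(dir=north)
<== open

==> stack.push(x=north)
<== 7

==> maze.move(dir=north)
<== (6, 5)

==> maze.sense(dir=north)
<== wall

==> maze.sense(dir=west)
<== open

==> stack.push(x=west)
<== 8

==> maze.move(dir=west)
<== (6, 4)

==> maze.sense(dir=south)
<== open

==> stack.push(x=south)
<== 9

==> maze.move(dir=south)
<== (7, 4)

==> maze.sense(dir=south)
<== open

==> stack.push(x=south)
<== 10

==> maze.move(dir=south)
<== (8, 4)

==> maze.sense(dir=west)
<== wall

==> stack.pop()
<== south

==> maze.move(dir=north)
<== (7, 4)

==> maze.sense(dir=west)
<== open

==> stack.push(x=west)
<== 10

==> maze.move(dir=west)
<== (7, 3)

==> maze.sense(dir=north)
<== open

==> stack.push(x=north)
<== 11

==> maze.move(dir=north)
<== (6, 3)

==> maze.sense(dir=north)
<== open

==> stack.push(x=north)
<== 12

==> maze.move(dir=north)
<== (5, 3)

==> maze.sense(dir=north)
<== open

==> stack.push(x=north)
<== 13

==> maze.move(dir=north)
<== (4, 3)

==> maze.sense(dir=north)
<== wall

==> maze.sense(dir=west)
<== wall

==> maze.sense(dir=east)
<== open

==> stack.push(x=east)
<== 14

==> maze.move(dir=east)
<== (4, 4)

==> maze.sense(dir=south)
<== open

==> stack.push(x=south)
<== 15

==> maze.move(dir=south)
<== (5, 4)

==> stack.pop()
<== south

==> maze.move(dir=north)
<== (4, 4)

==> maze.sense(dir=north)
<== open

==> stack.push(x=north)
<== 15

==> maze.move(dir=north)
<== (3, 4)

==> maze.sense(dir=north)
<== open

==> stack.push(x=north)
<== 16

==> maze.move(dir=north)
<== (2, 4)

==> maze.sense(dir=north)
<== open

==> stack.push(x=north)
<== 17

==> maze.move(dir=north)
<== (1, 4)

==> maze.sense(dir=north)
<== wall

==> maze.sense(dir=west)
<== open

==> stack.push(x=west)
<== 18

==> maze.move(dir=west)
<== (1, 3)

==> maze.sense(dir=south)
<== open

==> stack.push(x=south)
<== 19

==> maze.move(dir=south)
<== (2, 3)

==> maze.sense(dir=west)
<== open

==> stack.push(x=west)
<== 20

==> maze.move(dir=west)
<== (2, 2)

==> maze.sense(dir=south)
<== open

==> stack.push(x=south)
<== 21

==> maze.move(dir=south)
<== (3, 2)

==> maze.sense(dir=west)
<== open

==> stack.push(x=west)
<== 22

==> maze.move(dir=west)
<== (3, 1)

==> maze.sense(dir=south)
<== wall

==> maze.sense(dir=north)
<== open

==> stack.push(x=north)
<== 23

==> maze.move(dir=north)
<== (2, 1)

==> maze.sense(dir=north)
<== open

==> stack.push(x=north)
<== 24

==> maze.move(dir=north)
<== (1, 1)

==> maze.sense(dir=north)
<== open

==> stack.push(x=north)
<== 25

==> maze.move(dir=north)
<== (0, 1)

==> maze.sense(dir=west)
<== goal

==> maze.move(dir=west)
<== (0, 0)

Answer: (0, 0)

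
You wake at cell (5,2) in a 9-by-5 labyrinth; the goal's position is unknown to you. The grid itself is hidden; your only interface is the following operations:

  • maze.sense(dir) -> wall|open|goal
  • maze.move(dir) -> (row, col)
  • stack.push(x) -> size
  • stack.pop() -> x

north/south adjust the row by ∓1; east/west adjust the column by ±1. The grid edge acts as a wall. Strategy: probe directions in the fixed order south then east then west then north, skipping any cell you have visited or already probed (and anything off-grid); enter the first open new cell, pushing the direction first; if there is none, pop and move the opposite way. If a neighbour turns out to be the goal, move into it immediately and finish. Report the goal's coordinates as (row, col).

I use maze.sense passing dir='south', : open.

Then stack.push passing x='south', and observe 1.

Then maze.move passing dir='south', which returns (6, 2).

Invoking maze.sense passing dir='south', and observe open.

I run stack.push passing x='south', and observe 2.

Calling maze.move passing dir='south', which returns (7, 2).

I try maze.sense passing dir='south', : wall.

Using maze.sense passing dir='east', — result: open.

Calling stack.push passing x='east', and see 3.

I use maze.move passing dir='east', → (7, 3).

Calling maze.sense passing dir='south', and get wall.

Next I call maze.sense passing dir='east', which returns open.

I run stack.push passing x='east', and see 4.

I run maze.move passing dir='east', and get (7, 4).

I try maze.sense passing dir='south', and see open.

Using stack.push passing x='south', : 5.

I try maze.move passing dir='south', which returns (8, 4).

I call stack.pop, — result: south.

I run maze.move passing dir='north', which returns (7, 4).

I call maze.sense passing dir='north', — result: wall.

Now I run stack.pop, giving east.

Invoking maze.move passing dir='west', : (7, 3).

Now I run maze.sense passing dir='north', and observe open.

I try stack.push passing x='north', which returns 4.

Now I run maze.move passing dir='north', yielding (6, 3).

Then maze.sense passing dir='north', and get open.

Now I run stack.push passing x='north', which returns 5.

I call maze.move passing dir='north', which returns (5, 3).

Using maze.sense passing dir='east', and observe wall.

I use maze.sense passing dir='north', → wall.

I try stack.pop, giving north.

Now I run maze.move passing dir='south', : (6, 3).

Using stack.pop, and see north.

Invoking maze.move passing dir='south', and see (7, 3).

Calling stack.pop, → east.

I use maze.move passing dir='west', → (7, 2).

Next I call maze.sense passing dir='west', yielding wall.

Using stack.pop, giving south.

Using maze.move passing dir='north', yielding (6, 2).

I call maze.sense passing dir='west', → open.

Next I call stack.push passing x='west', and observe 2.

I invoke maze.move passing dir='west', : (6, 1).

Next I call maze.sense passing dir='west', giving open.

Then stack.push passing x='west', → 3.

I invoke maze.move passing dir='west', which returns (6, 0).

Calling maze.sense passing dir='south', giving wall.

Now I run maze.sense passing dir='north', → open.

Then stack.push passing x='north', and observe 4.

Calling maze.move passing dir='north', and see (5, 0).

Then maze.sense passing dir='east', — result: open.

I call stack.push passing x='east', : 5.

I invoke maze.move passing dir='east', which returns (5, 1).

I use maze.sense passing dir='north', and get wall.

Now I run stack.pop(), → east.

I use maze.move passing dir='west', giving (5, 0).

I call maze.sense passing dir='north', → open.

Invoking stack.push passing x='north', → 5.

Calling maze.move passing dir='north', yielding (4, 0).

I call maze.sense passing dir='north', and observe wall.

Next I call stack.pop, and observe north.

Then maze.move passing dir='south', : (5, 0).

I invoke stack.pop(), and see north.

I use maze.move passing dir='south', yielding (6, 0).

I use stack.pop, yielding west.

Now I run maze.move passing dir='east', and see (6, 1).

I try stack.pop(), and see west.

Using maze.move passing dir='east', giving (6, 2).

I try stack.pop(), and get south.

I call maze.move passing dir='north', and observe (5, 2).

Calling maze.sense passing dir='north', and get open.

I invoke stack.push passing x='north', and observe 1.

I call maze.move passing dir='north', giving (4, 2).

I use maze.sense passing dir='north', and get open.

I try stack.push passing x='north', and see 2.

Invoking maze.move passing dir='north', and observe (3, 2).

Now I run maze.sense passing dir='east', and get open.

I call stack.push passing x='east', → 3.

Using maze.move passing dir='east', and get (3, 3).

Now I run maze.sense passing dir='east', and see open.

Then stack.push passing x='east', → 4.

I try maze.move passing dir='east', and get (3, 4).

Invoking maze.sense passing dir='south', which returns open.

I use stack.push passing x='south', giving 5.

Then maze.move passing dir='south', and observe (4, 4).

I call stack.pop(), yielding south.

Now I run maze.move passing dir='north', and see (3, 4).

I try maze.sense passing dir='north', yielding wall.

Next I call stack.pop, which returns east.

I use maze.move passing dir='west', yielding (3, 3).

I invoke maze.sense passing dir='north', and get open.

I call stack.push passing x='north', and get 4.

Then maze.move passing dir='north', and get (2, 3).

I invoke maze.sense passing dir='west', yielding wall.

Invoking maze.sense passing dir='north', — result: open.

I try stack.push passing x='north', and observe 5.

Now I run maze.move passing dir='north', — result: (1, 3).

I use maze.sense passing dir='east', → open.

I try stack.push passing x='east', → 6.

Next I call maze.move passing dir='east', yielding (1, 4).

Calling maze.sense passing dir='north', which returns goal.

Calling maze.move passing dir='north', yielding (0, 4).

Answer: (0, 4)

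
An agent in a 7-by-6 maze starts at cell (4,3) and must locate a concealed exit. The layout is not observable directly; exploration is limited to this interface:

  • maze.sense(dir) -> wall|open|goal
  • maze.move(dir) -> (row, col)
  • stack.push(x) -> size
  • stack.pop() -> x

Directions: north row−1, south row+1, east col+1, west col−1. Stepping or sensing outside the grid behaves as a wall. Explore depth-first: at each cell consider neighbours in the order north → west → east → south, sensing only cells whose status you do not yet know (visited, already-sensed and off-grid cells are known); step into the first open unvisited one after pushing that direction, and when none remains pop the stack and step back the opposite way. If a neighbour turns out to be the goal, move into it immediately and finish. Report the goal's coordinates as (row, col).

-> maze.sense(dir→north)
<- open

-> stack.push(x→north)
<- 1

-> maze.move(dir→north)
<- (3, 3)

-> maze.sense(dir→north)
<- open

-> stack.push(x→north)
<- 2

-> maze.move(dir→north)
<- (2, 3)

-> maze.sense(dir→north)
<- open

-> stack.push(x→north)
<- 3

-> maze.move(dir→north)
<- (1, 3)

-> maze.sense(dir→north)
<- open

-> stack.push(x→north)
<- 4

-> maze.move(dir→north)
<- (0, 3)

-> maze.sense(dir→west)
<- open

-> stack.push(x→west)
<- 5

-> maze.move(dir→west)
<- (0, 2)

-> maze.sense(dir→west)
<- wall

-> maze.sense(dir→south)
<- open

-> stack.push(x→south)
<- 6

-> maze.move(dir→south)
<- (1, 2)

-> maze.sense(dir→west)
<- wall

-> maze.sense(dir→south)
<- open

-> stack.push(x→south)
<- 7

-> maze.move(dir→south)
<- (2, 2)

-> maze.sense(dir→west)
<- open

-> stack.push(x→west)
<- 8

-> maze.move(dir→west)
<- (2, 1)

-> maze.sense(dir→west)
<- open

-> stack.push(x→west)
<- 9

-> maze.move(dir→west)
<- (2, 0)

-> maze.sense(dir→north)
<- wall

-> maze.sense(dir→south)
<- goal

-> maze.move(dir→south)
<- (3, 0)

Answer: (3, 0)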